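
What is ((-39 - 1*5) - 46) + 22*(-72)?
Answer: -1674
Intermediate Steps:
((-39 - 1*5) - 46) + 22*(-72) = ((-39 - 5) - 46) - 1584 = (-44 - 46) - 1584 = -90 - 1584 = -1674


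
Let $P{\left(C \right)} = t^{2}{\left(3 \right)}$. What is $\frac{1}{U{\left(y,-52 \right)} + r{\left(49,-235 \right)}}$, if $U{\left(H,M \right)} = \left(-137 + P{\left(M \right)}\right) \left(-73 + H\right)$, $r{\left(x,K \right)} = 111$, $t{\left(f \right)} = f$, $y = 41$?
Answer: $\frac{1}{4207} \approx 0.0002377$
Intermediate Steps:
$P{\left(C \right)} = 9$ ($P{\left(C \right)} = 3^{2} = 9$)
$U{\left(H,M \right)} = 9344 - 128 H$ ($U{\left(H,M \right)} = \left(-137 + 9\right) \left(-73 + H\right) = - 128 \left(-73 + H\right) = 9344 - 128 H$)
$\frac{1}{U{\left(y,-52 \right)} + r{\left(49,-235 \right)}} = \frac{1}{\left(9344 - 5248\right) + 111} = \frac{1}{4096 + 111} = \frac{1}{4207}$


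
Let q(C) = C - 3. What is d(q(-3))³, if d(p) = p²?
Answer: 46656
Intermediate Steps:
q(C) = -3 + C
d(q(-3))³ = ((-3 - 3)²)³ = ((-6)²)³ = 36³ = 46656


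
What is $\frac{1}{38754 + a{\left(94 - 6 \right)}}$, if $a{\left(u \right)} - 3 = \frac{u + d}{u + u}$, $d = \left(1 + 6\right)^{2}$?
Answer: $\frac{176}{6821369} \approx 2.5801 \cdot 10^{-5}$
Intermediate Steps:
$d = 49$ ($d = 7^{2} = 49$)
$a{\left(u \right)} = 3 + \frac{49 + u}{2 u}$ ($a{\left(u \right)} = 3 + \frac{u + 49}{u + u} = 3 + \frac{49 + u}{2 u}$)
$\frac{1}{38754 + a{\left(94 - 6 \right)}} = \frac{1}{38754 + \frac{7 \left(7 + \left(94 - 6\right)\right)}{2 \left(94 - 6\right)}} = \frac{1}{38754 + \frac{7 \left(7 + 88\right)}{2 \cdot 88}} = \frac{1}{38754 + \frac{7}{2} \cdot \frac{1}{88} \cdot 95} = \frac{1}{38754 + \frac{665}{176}} = \frac{1}{\frac{6821369}{176}} = \frac{176}{6821369}$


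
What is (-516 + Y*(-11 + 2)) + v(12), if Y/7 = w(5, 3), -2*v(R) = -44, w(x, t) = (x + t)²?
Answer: -4526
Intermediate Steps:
w(x, t) = (t + x)²
v(R) = 22 (v(R) = -½*(-44) = 22)
Y = 448 (Y = 7*(3 + 5)² = 7*8² = 7*64 = 448)
(-516 + Y*(-11 + 2)) + v(12) = (-516 + 448*(-11 + 2)) + 22 = (-516 + 448*(-9)) + 22 = (-516 - 4032) + 22 = -4548 + 22 = -4526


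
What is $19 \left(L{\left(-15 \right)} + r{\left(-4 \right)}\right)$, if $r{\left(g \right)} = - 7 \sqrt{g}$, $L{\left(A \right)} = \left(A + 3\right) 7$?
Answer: $-1596 - 266 i \approx -1596.0 - 266.0 i$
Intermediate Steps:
$L{\left(A \right)} = 21 + 7 A$ ($L{\left(A \right)} = \left(3 + A\right) 7 = 21 + 7 A$)
$19 \left(L{\left(-15 \right)} + r{\left(-4 \right)}\right) = 19 \left(\left(21 + 7 \left(-15\right)\right) - 7 \sqrt{-4}\right) = 19 \left(\left(21 - 105\right) - 7 \cdot 2 i\right) = 19 \left(-84 - 14 i\right) = -1596 - 266 i$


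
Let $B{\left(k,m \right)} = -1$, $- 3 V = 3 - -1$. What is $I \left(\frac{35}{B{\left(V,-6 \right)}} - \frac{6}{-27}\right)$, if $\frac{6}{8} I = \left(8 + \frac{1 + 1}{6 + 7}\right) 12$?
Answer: $- \frac{530848}{117} \approx -4537.2$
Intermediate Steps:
$V = - \frac{4}{3}$ ($V = - \frac{3 - -1}{3} = - \frac{3 + 1}{3} = \left(- \frac{1}{3}\right) 4 = - \frac{4}{3} \approx -1.3333$)
$I = \frac{1696}{13}$ ($I = \frac{4 \left(8 + \frac{1 + 1}{6 + 7}\right) 12}{3} = \frac{4 \left(8 + \frac{2}{13}\right) 12}{3} = \frac{4 \cdot \frac{106}{13} \cdot 12}{3} = \frac{4}{3} \cdot \frac{1272}{13} = \frac{1696}{13} \approx 130.46$)
$I \left(\frac{35}{B{\left(V,-6 \right)}} - \frac{6}{-27}\right) = \frac{1696 \left(\frac{35}{-1} - \frac{6}{-27}\right)}{13} = \frac{1696 \left(35 \left(-1\right) - - \frac{2}{9}\right)}{13} = \frac{1696 \left(-35 + \frac{2}{9}\right)}{13} = \frac{1696}{13} \left(- \frac{313}{9}\right) = - \frac{530848}{117}$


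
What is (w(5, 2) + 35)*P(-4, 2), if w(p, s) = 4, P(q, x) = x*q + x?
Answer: -234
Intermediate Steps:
P(q, x) = x + q*x (P(q, x) = q*x + x = x + q*x)
(w(5, 2) + 35)*P(-4, 2) = (4 + 35)*(2*(1 - 4)) = 39*(2*(-3)) = 39*(-6) = -234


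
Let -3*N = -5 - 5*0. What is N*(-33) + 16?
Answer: -39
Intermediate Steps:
N = 5/3 (N = -(-5 - 5*0)/3 = -(-5 + 0)/3 = -1/3*(-5) = 5/3 ≈ 1.6667)
N*(-33) + 16 = (5/3)*(-33) + 16 = -55 + 16 = -39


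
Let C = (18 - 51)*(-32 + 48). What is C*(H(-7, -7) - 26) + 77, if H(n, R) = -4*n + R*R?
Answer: -26851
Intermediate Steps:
C = -528 (C = -33*16 = -528)
H(n, R) = R² - 4*n (H(n, R) = -4*n + R² = R² - 4*n)
C*(H(-7, -7) - 26) + 77 = -528*(((-7)² - 4*(-7)) - 26) + 77 = -528*((49 + 28) - 26) + 77 = -528*(77 - 26) + 77 = -528*51 + 77 = -26928 + 77 = -26851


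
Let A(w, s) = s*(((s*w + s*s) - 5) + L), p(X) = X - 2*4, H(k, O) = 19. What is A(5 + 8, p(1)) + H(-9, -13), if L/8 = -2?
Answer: 460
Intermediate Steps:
L = -16 (L = 8*(-2) = -16)
p(X) = -8 + X (p(X) = X - 8 = -8 + X)
A(w, s) = s*(-21 + s² + s*w) (A(w, s) = s*(((s*w + s*s) - 5) - 16) = s*(((s*w + s²) - 5) - 16) = s*(((s² + s*w) - 5) - 16) = s*((-5 + s² + s*w) - 16) = s*(-21 + s² + s*w))
A(5 + 8, p(1)) + H(-9, -13) = (-8 + 1)*(-21 + (-8 + 1)² + (-8 + 1)*(5 + 8)) + 19 = -7*(-21 + (-7)² - 7*13) + 19 = -7*(-21 + 49 - 91) + 19 = -7*(-63) + 19 = 441 + 19 = 460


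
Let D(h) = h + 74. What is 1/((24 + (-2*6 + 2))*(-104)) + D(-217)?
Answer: -208209/1456 ≈ -143.00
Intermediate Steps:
D(h) = 74 + h
1/((24 + (-2*6 + 2))*(-104)) + D(-217) = 1/((24 + (-2*6 + 2))*(-104)) + (74 - 217) = 1/((24 + (-12 + 2))*(-104)) - 143 = 1/((24 - 10)*(-104)) - 143 = 1/(14*(-104)) - 143 = 1/(-1456) - 143 = -1/1456 - 143 = -208209/1456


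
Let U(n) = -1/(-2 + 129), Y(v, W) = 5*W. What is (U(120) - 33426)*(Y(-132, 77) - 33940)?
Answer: 142444431165/127 ≈ 1.1216e+9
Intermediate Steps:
U(n) = -1/127
(U(120) - 33426)*(Y(-132, 77) - 33940) = (-1/127 - 33426)*(5*77 - 33940) = -4245103*(385 - 33940)/127 = -4245103/127*(-33555) = 142444431165/127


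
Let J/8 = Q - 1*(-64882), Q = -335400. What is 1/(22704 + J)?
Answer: -1/2141440 ≈ -4.6698e-7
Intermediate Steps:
J = -2164144 (J = 8*(-335400 - 1*(-64882)) = 8*(-335400 + 64882) = 8*(-270518) = -2164144)
1/(22704 + J) = 1/(22704 - 2164144) = 1/(-2141440) = -1/2141440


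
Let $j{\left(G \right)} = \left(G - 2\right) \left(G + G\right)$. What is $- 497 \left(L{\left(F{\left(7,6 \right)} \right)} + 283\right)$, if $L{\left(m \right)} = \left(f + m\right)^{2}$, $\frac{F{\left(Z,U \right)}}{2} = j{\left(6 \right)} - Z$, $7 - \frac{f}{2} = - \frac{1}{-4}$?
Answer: $- \frac{18693661}{4} \approx -4.6734 \cdot 10^{6}$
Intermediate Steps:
$j{\left(G \right)} = 2 G \left(-2 + G\right)$ ($j{\left(G \right)} = \left(-2 + G\right) 2 G = 2 G \left(-2 + G\right)$)
$f = \frac{27}{2}$ ($f = 14 - 2 \left(- \frac{1}{-4}\right) = 14 - 2 \left(\left(-1\right) \left(- \frac{1}{4}\right)\right) = 14 - \frac{1}{2} = \frac{27}{2} \approx 13.5$)
$F{\left(Z,U \right)} = 96 - 2 Z$ ($F{\left(Z,U \right)} = 2 \left(2 \cdot 6 \left(-2 + 6\right) - Z\right) = 2 \left(2 \cdot 6 \cdot 4 - Z\right) = 2 \left(48 - Z\right) = 96 - 2 Z$)
$L{\left(m \right)} = \left(\frac{27}{2} + m\right)^{2}$
$- 497 \left(L{\left(F{\left(7,6 \right)} \right)} + 283\right) = - 497 \left(\frac{\left(27 + 2 \left(96 - 14\right)\right)^{2}}{4} + 283\right) = - 497 \left(\frac{\left(27 + 2 \cdot 82\right)^{2}}{4} + 283\right) = - 497 \left(\frac{\left(27 + 164\right)^{2}}{4} + 283\right) = - 497 \left(\frac{191^{2}}{4} + 283\right) = - 497 \left(\frac{1}{4} \cdot 36481 + 283\right) = - 497 \left(\frac{36481}{4} + 283\right) = \left(-497\right) \frac{37613}{4} = - \frac{18693661}{4}$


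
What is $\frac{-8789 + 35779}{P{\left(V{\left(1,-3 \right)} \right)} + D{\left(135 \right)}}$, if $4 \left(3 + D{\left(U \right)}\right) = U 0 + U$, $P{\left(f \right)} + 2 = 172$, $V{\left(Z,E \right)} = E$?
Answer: $\frac{107960}{803} \approx 134.45$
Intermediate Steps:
$P{\left(f \right)} = 170$ ($P{\left(f \right)} = -2 + 172 = 170$)
$D{\left(U \right)} = -3 + \frac{U}{4}$ ($D{\left(U \right)} = -3 + \frac{U 0 + U}{4} = -3 + \frac{0 + U}{4} = -3 + \frac{U}{4}$)
$\frac{-8789 + 35779}{P{\left(V{\left(1,-3 \right)} \right)} + D{\left(135 \right)}} = \frac{-8789 + 35779}{170 + \left(-3 + \frac{1}{4} \cdot 135\right)} = \frac{26990}{170 + \left(-3 + \frac{135}{4}\right)} = \frac{26990}{170 + \frac{123}{4}} = \frac{26990}{\frac{803}{4}} = 26990 \cdot \frac{4}{803} = \frac{107960}{803}$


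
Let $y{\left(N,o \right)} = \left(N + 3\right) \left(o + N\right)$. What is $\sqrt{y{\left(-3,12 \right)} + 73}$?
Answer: $\sqrt{73} \approx 8.544$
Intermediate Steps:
$y{\left(N,o \right)} = \left(3 + N\right) \left(N + o\right)$
$\sqrt{y{\left(-3,12 \right)} + 73} = \sqrt{\left(\left(-3\right)^{2} + 3 \left(-3\right) + 3 \cdot 12 - 36\right) + 73} = \sqrt{\left(9 - 9 + 36 - 36\right) + 73} = \sqrt{0 + 73} = \sqrt{73}$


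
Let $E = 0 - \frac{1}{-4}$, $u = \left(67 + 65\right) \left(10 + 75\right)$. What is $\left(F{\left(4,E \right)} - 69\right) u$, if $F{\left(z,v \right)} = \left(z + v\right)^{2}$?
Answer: $- \frac{2286075}{4} \approx -5.7152 \cdot 10^{5}$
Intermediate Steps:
$u = 11220$ ($u = 132 \cdot 85 = 11220$)
$E = \frac{1}{4}$ ($E = 0 - - \frac{1}{4} = 0 + \frac{1}{4} = \frac{1}{4} \approx 0.25$)
$F{\left(z,v \right)} = \left(v + z\right)^{2}$
$\left(F{\left(4,E \right)} - 69\right) u = \left(\left(\frac{1}{4} + 4\right)^{2} - 69\right) 11220 = \left(\left(\frac{17}{4}\right)^{2} - 69\right) 11220 = \left(\frac{289}{16} - 69\right) 11220 = \left(- \frac{815}{16}\right) 11220 = - \frac{2286075}{4}$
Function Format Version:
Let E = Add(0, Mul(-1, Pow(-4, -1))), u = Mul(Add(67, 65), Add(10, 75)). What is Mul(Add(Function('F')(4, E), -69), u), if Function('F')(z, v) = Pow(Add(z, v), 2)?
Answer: Rational(-2286075, 4) ≈ -5.7152e+5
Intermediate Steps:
u = 11220 (u = Mul(132, 85) = 11220)
E = Rational(1, 4) (E = Add(0, Mul(-1, Rational(-1, 4))) = Add(0, Rational(1, 4)) = Rational(1, 4) ≈ 0.25000)
Function('F')(z, v) = Pow(Add(v, z), 2)
Mul(Add(Function('F')(4, E), -69), u) = Mul(Add(Pow(Add(Rational(1, 4), 4), 2), -69), 11220) = Mul(Add(Pow(Rational(17, 4), 2), -69), 11220) = Mul(Add(Rational(289, 16), -69), 11220) = Mul(Rational(-815, 16), 11220) = Rational(-2286075, 4)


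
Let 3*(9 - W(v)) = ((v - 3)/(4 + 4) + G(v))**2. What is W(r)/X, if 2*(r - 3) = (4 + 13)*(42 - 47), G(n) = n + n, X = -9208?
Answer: 1812889/7071744 ≈ 0.25636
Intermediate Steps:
G(n) = 2*n
r = -79/2 (r = 3 + ((4 + 13)*(42 - 47))/2 = 3 + (17*(-5))/2 = 3 + (1/2)*(-85) = 3 - 85/2 = -79/2 ≈ -39.500)
W(v) = 9 - (-3/8 + 17*v/8)**2/3 (W(v) = 9 - ((v - 3)/(4 + 4) + 2*v)**2/3 = 9 - ((-3 + v)/8 + 2*v)**2/3 = 9 - ((-3 + v)*(1/8) + 2*v)**2/3 = 9 - ((-3/8 + v/8) + 2*v)**2/3 = 9 - (-3/8 + 17*v/8)**2/3)
W(r)/X = (9 - (-3 + 17*(-79/2))**2/192)/(-9208) = (9 - (-3 - 1343/2)**2/192)*(-1/9208) = (9 - (-1349/2)**2/192)*(-1/9208) = (9 - 1/192*1819801/4)*(-1/9208) = (9 - 1819801/768)*(-1/9208) = -1812889/768*(-1/9208) = 1812889/7071744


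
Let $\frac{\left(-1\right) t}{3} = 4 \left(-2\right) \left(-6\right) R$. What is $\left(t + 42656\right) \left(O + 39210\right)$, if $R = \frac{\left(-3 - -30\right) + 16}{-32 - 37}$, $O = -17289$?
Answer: $\frac{21551674992}{23} \approx 9.3703 \cdot 10^{8}$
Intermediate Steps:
$R = - \frac{43}{69}$ ($R = \frac{\left(-3 + 30\right) + 16}{-69} = \left(27 + 16\right) \left(- \frac{1}{69}\right) = 43 \left(- \frac{1}{69}\right) = - \frac{43}{69} \approx -0.62319$)
$t = \frac{2064}{23}$ ($t = - 3 \cdot 4 \left(-2\right) \left(-6\right) \left(- \frac{43}{69}\right) = - 3 \left(-8\right) \left(-6\right) \left(- \frac{43}{69}\right) = - 3 \cdot 48 \left(- \frac{43}{69}\right) = \left(-3\right) \left(- \frac{688}{23}\right) = \frac{2064}{23} \approx 89.739$)
$\left(t + 42656\right) \left(O + 39210\right) = \left(\frac{2064}{23} + 42656\right) \left(-17289 + 39210\right) = \frac{983152}{23} \cdot 21921 = \frac{21551674992}{23}$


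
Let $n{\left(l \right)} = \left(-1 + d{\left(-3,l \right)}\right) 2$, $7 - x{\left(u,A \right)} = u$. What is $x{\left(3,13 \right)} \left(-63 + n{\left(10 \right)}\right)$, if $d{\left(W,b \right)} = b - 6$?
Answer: $-228$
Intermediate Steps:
$d{\left(W,b \right)} = -6 + b$ ($d{\left(W,b \right)} = b - 6 = -6 + b$)
$x{\left(u,A \right)} = 7 - u$
$n{\left(l \right)} = -14 + 2 l$ ($n{\left(l \right)} = \left(-1 + \left(-6 + l\right)\right) 2 = \left(-7 + l\right) 2 = -14 + 2 l$)
$x{\left(3,13 \right)} \left(-63 + n{\left(10 \right)}\right) = \left(7 - 3\right) \left(-63 + \left(-14 + 2 \cdot 10\right)\right) = \left(7 - 3\right) \left(-63 + \left(-14 + 20\right)\right) = 4 \left(-63 + 6\right) = 4 \left(-57\right) = -228$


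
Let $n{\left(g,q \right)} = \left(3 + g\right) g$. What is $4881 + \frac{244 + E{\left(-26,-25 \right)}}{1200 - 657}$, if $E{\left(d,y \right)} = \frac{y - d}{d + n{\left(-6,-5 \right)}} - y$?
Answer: $\frac{7068405}{1448} \approx 4881.5$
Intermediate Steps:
$n{\left(g,q \right)} = g \left(3 + g\right)$
$E{\left(d,y \right)} = - y + \frac{y - d}{18 + d}$ ($E{\left(d,y \right)} = \frac{y - d}{d - 6 \left(3 - 6\right)} - y = \frac{y - d}{d - -18} - y = \frac{y - d}{d + 18} - y = \frac{y - d}{18 + d} - y = - y + \frac{y - d}{18 + d}$)
$4881 + \frac{244 + E{\left(-26,-25 \right)}}{1200 - 657} = 4881 + \frac{244 + \frac{\left(-1\right) \left(-26\right) - -425 - \left(-26\right) \left(-25\right)}{18 - 26}}{1200 - 657} = 4881 + \frac{244 + \frac{26 + 425 - 650}{-8}}{543} = 4881 + \left(244 - - \frac{199}{8}\right) \frac{1}{543} = 4881 + \left(244 + \frac{199}{8}\right) \frac{1}{543} = 4881 + \frac{2151}{8} \cdot \frac{1}{543} = 4881 + \frac{717}{1448} = \frac{7068405}{1448}$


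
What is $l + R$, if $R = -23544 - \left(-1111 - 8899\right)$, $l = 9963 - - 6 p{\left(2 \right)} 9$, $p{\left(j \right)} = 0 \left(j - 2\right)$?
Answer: $-3571$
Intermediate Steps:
$p{\left(j \right)} = 0$ ($p{\left(j \right)} = 0 \left(-2 + j\right) = 0$)
$l = 9963$ ($l = 9963 - \left(-6\right) 0 \cdot 9 = 9963 - 0 \cdot 9 = 9963 - 0 = 9963 + 0 = 9963$)
$R = -13534$ ($R = -23544 - -10010 = -23544 + 10010 = -13534$)
$l + R = 9963 - 13534 = -3571$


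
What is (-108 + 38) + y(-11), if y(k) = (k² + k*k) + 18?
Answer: 190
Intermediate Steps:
y(k) = 18 + 2*k² (y(k) = (k² + k²) + 18 = 2*k² + 18 = 18 + 2*k²)
(-108 + 38) + y(-11) = (-108 + 38) + (18 + 2*(-11)²) = -70 + (18 + 2*121) = -70 + (18 + 242) = -70 + 260 = 190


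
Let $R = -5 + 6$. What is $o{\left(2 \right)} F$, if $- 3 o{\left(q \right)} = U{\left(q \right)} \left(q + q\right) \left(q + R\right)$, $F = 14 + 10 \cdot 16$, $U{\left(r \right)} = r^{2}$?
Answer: $-2784$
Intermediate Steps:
$F = 174$ ($F = 14 + 160 = 174$)
$R = 1$
$o{\left(q \right)} = - \frac{2 q^{3} \left(1 + q\right)}{3}$ ($o{\left(q \right)} = - \frac{q^{2} \left(q + q\right) \left(q + 1\right)}{3} = - \frac{q^{2} \cdot 2 q \left(1 + q\right)}{3} = - \frac{2 q^{3} \left(1 + q\right)}{3}$)
$o{\left(2 \right)} F = \frac{2 \cdot 2^{3} \left(-1 - 2\right)}{3} \cdot 174 = \frac{2}{3} \cdot 8 \left(-1 - 2\right) 174 = \frac{2}{3} \cdot 8 \left(-3\right) 174 = \left(-16\right) 174 = -2784$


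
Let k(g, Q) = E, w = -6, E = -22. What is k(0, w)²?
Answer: 484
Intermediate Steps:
k(g, Q) = -22
k(0, w)² = (-22)² = 484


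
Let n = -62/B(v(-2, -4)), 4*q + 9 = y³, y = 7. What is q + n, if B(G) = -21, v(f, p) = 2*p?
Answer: 3631/42 ≈ 86.452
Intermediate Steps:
q = 167/2 (q = -9/4 + (¼)*7³ = -9/4 + (¼)*343 = -9/4 + 343/4 = 167/2 ≈ 83.500)
n = 62/21 (n = -62/(-21) = -62*(-1/21) = 62/21 ≈ 2.9524)
q + n = 167/2 + 62/21 = 3631/42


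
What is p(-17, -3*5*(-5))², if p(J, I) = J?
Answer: 289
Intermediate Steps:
p(-17, -3*5*(-5))² = (-17)² = 289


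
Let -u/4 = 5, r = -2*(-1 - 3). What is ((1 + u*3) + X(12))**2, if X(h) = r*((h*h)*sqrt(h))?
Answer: 15928729 - 271872*sqrt(3) ≈ 1.5458e+7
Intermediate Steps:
r = 8 (r = -2*(-4) = 8)
u = -20 (u = -4*5 = -20)
X(h) = 8*h**(5/2) (X(h) = 8*((h*h)*sqrt(h)) = 8*(h**2*sqrt(h)) = 8*h**(5/2))
((1 + u*3) + X(12))**2 = ((1 - 20*3) + 8*12**(5/2))**2 = ((1 - 60) + 8*(288*sqrt(3)))**2 = (-59 + 2304*sqrt(3))**2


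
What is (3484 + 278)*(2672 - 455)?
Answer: 8340354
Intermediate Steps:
(3484 + 278)*(2672 - 455) = 3762*2217 = 8340354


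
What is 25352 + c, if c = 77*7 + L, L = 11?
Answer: 25902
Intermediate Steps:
c = 550 (c = 77*7 + 11 = 539 + 11 = 550)
25352 + c = 25352 + 550 = 25902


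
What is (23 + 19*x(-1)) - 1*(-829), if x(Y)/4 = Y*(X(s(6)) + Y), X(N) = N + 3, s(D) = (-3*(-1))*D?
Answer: -668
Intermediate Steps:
s(D) = 3*D
X(N) = 3 + N
x(Y) = 4*Y*(21 + Y) (x(Y) = 4*(Y*((3 + 3*6) + Y)) = 4*(Y*((3 + 18) + Y)) = 4*(Y*(21 + Y)) = 4*Y*(21 + Y))
(23 + 19*x(-1)) - 1*(-829) = (23 + 19*(4*(-1)*(21 - 1))) - 1*(-829) = (23 + 19*(4*(-1)*20)) + 829 = (23 + 19*(-80)) + 829 = (23 - 1520) + 829 = -1497 + 829 = -668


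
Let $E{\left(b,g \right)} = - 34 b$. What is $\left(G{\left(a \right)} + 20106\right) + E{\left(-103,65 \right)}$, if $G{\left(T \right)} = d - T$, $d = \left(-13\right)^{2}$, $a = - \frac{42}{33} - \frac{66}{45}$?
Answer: $\frac{3923657}{165} \approx 23780.0$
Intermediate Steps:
$a = - \frac{452}{165}$ ($a = \left(-42\right) \frac{1}{33} - \frac{22}{15} = - \frac{14}{11} - \frac{22}{15} = - \frac{452}{165} \approx -2.7394$)
$d = 169$
$G{\left(T \right)} = 169 - T$
$\left(G{\left(a \right)} + 20106\right) + E{\left(-103,65 \right)} = \left(\left(169 - - \frac{452}{165}\right) + 20106\right) - -3502 = \left(\left(169 + \frac{452}{165}\right) + 20106\right) + 3502 = \left(\frac{28337}{165} + 20106\right) + 3502 = \frac{3345827}{165} + 3502 = \frac{3923657}{165}$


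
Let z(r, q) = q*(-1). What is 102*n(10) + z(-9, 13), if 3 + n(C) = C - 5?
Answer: 191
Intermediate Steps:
z(r, q) = -q
n(C) = -8 + C (n(C) = -3 + (C - 5) = -3 + (-5 + C) = -8 + C)
102*n(10) + z(-9, 13) = 102*(-8 + 10) - 1*13 = 102*2 - 13 = 204 - 13 = 191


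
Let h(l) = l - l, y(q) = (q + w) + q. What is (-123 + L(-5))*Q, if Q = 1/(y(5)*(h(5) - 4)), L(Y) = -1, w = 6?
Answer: 31/16 ≈ 1.9375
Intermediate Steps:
y(q) = 6 + 2*q (y(q) = (q + 6) + q = (6 + q) + q = 6 + 2*q)
h(l) = 0
Q = -1/64 (Q = 1/((6 + 2*5)*(0 - 4)) = 1/((6 + 10)*(-4)) = 1/(16*(-4)) = 1/(-64) = -1/64 ≈ -0.015625)
(-123 + L(-5))*Q = (-123 - 1)*(-1/64) = -124*(-1/64) = 31/16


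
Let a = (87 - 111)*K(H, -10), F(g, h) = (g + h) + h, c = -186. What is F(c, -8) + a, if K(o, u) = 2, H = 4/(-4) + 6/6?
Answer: -250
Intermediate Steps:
H = 0 (H = 4*(-1/4) + 6*(1/6) = -1 + 1 = 0)
F(g, h) = g + 2*h
a = -48 (a = (87 - 111)*2 = -24*2 = -48)
F(c, -8) + a = (-186 + 2*(-8)) - 48 = (-186 - 16) - 48 = -202 - 48 = -250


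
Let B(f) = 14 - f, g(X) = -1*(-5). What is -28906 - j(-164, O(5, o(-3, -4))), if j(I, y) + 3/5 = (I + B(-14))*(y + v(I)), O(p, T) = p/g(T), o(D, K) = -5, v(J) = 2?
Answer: -142487/5 ≈ -28497.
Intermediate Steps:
g(X) = 5
O(p, T) = p/5
j(I, y) = -⅗ + (2 + y)*(28 + I) (j(I, y) = -⅗ + (I + (14 - 1*(-14)))*(y + 2) = -⅗ + (I + (14 + 14))*(2 + y) = -⅗ + (I + 28)*(2 + y) = -⅗ + (28 + I)*(2 + y) = -⅗ + (2 + y)*(28 + I))
-28906 - j(-164, O(5, o(-3, -4))) = -28906 - (277/5 + 2*(-164) + 28*((⅕)*5) - 164*5/5) = -28906 - (277/5 - 328 + 28*1 - 164*1) = -28906 - (277/5 - 328 + 28 - 164) = -28906 - 1*(-2043/5) = -28906 + 2043/5 = -142487/5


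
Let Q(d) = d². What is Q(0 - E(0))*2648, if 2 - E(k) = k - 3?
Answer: 66200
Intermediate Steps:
E(k) = 5 - k (E(k) = 2 - (k - 3) = 2 - (-3 + k) = 2 + (3 - k) = 5 - k)
Q(0 - E(0))*2648 = (0 - (5 - 1*0))²*2648 = (0 - (5 + 0))²*2648 = (0 - 1*5)²*2648 = (0 - 5)²*2648 = (-5)²*2648 = 25*2648 = 66200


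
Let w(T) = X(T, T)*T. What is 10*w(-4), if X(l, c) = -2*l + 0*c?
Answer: -320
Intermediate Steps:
X(l, c) = -2*l (X(l, c) = -2*l + 0 = -2*l)
w(T) = -2*T**2 (w(T) = (-2*T)*T = -2*T**2)
10*w(-4) = 10*(-2*(-4)**2) = 10*(-2*16) = 10*(-32) = -320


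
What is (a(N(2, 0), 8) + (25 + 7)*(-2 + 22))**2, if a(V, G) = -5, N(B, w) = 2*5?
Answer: 403225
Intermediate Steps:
N(B, w) = 10
(a(N(2, 0), 8) + (25 + 7)*(-2 + 22))**2 = (-5 + (25 + 7)*(-2 + 22))**2 = (-5 + 32*20)**2 = (-5 + 640)**2 = 635**2 = 403225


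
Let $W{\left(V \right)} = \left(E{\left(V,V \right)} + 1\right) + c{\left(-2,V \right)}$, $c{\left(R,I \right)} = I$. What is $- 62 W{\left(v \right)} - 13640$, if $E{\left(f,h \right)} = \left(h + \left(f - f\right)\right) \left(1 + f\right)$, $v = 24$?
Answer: $-52390$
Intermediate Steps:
$E{\left(f,h \right)} = h \left(1 + f\right)$ ($E{\left(f,h \right)} = \left(h + 0\right) \left(1 + f\right) = h \left(1 + f\right)$)
$W{\left(V \right)} = 1 + V + V \left(1 + V\right)$ ($W{\left(V \right)} = \left(V \left(1 + V\right) + 1\right) + V = \left(1 + V \left(1 + V\right)\right) + V = 1 + V + V \left(1 + V\right)$)
$- 62 W{\left(v \right)} - 13640 = - 62 \left(1 + 24 + 24 \left(1 + 24\right)\right) - 13640 = - 62 \left(1 + 24 + 24 \cdot 25\right) - 13640 = - 62 \left(1 + 24 + 600\right) - 13640 = \left(-62\right) 625 - 13640 = -38750 - 13640 = -52390$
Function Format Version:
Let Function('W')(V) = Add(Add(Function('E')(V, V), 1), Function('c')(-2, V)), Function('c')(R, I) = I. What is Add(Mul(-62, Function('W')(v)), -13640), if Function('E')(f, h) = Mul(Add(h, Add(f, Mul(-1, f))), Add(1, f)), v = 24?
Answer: -52390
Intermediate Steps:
Function('E')(f, h) = Mul(h, Add(1, f)) (Function('E')(f, h) = Mul(Add(h, 0), Add(1, f)) = Mul(h, Add(1, f)))
Function('W')(V) = Add(1, V, Mul(V, Add(1, V))) (Function('W')(V) = Add(Add(Mul(V, Add(1, V)), 1), V) = Add(Add(1, Mul(V, Add(1, V))), V) = Add(1, V, Mul(V, Add(1, V))))
Add(Mul(-62, Function('W')(v)), -13640) = Add(Mul(-62, Add(1, 24, Mul(24, Add(1, 24)))), -13640) = Add(Mul(-62, Add(1, 24, Mul(24, 25))), -13640) = Add(Mul(-62, Add(1, 24, 600)), -13640) = Add(Mul(-62, 625), -13640) = Add(-38750, -13640) = -52390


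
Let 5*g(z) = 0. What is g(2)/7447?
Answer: 0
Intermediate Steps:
g(z) = 0 (g(z) = (1/5)*0 = 0)
g(2)/7447 = 0/7447 = (1/7447)*0 = 0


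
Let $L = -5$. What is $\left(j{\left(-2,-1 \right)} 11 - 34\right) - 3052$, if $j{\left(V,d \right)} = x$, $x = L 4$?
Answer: $-3306$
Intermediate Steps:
$x = -20$ ($x = \left(-5\right) 4 = -20$)
$j{\left(V,d \right)} = -20$
$\left(j{\left(-2,-1 \right)} 11 - 34\right) - 3052 = \left(\left(-20\right) 11 - 34\right) - 3052 = \left(-220 - 34\right) - 3052 = -254 - 3052 = -3306$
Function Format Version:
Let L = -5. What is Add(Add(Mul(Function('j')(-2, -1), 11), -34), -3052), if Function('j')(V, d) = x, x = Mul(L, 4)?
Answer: -3306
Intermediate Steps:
x = -20 (x = Mul(-5, 4) = -20)
Function('j')(V, d) = -20
Add(Add(Mul(Function('j')(-2, -1), 11), -34), -3052) = Add(Add(Mul(-20, 11), -34), -3052) = Add(Add(-220, -34), -3052) = Add(-254, -3052) = -3306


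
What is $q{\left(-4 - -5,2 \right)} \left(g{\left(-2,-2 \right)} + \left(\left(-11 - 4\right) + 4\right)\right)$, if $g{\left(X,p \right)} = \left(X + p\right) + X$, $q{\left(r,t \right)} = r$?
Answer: $-17$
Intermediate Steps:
$g{\left(X,p \right)} = p + 2 X$
$q{\left(-4 - -5,2 \right)} \left(g{\left(-2,-2 \right)} + \left(\left(-11 - 4\right) + 4\right)\right) = \left(-4 - -5\right) \left(\left(-2 + 2 \left(-2\right)\right) + \left(\left(-11 - 4\right) + 4\right)\right) = \left(-4 + 5\right) \left(\left(-2 - 4\right) + \left(-15 + 4\right)\right) = 1 \left(-6 - 11\right) = 1 \left(-17\right) = -17$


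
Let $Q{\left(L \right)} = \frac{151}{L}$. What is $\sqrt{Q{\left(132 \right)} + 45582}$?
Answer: $\frac{5 \sqrt{7942407}}{66} \approx 213.5$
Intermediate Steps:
$\sqrt{Q{\left(132 \right)} + 45582} = \sqrt{\frac{151}{132} + 45582} = \sqrt{\frac{6016975}{132}} = \frac{5 \sqrt{7942407}}{66}$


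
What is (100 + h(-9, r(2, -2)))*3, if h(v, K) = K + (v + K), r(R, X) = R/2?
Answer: 279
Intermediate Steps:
r(R, X) = R/2 (r(R, X) = R*(½) = R/2)
h(v, K) = v + 2*K (h(v, K) = K + (K + v) = v + 2*K)
(100 + h(-9, r(2, -2)))*3 = (100 + (-9 + 2*((½)*2)))*3 = (100 + (-9 + 2*1))*3 = (100 + (-9 + 2))*3 = (100 - 7)*3 = 93*3 = 279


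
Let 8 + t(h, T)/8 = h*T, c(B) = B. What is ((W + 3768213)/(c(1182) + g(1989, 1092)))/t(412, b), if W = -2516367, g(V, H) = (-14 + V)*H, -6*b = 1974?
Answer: -208641/390018469856 ≈ -5.3495e-7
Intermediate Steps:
b = -329 (b = -⅙*1974 = -329)
g(V, H) = H*(-14 + V)
t(h, T) = -64 + 8*T*h (t(h, T) = -64 + 8*(h*T) = -64 + 8*(T*h) = -64 + 8*T*h)
((W + 3768213)/(c(1182) + g(1989, 1092)))/t(412, b) = ((-2516367 + 3768213)/(1182 + 1092*(-14 + 1989)))/(-64 + 8*(-329)*412) = (1251846/(1182 + 1092*1975))/(-64 - 1084384) = (1251846/(1182 + 2156700))/(-1084448) = (1251846/2157882)*(-1/1084448) = (1251846*(1/2157882))*(-1/1084448) = (208641/359647)*(-1/1084448) = -208641/390018469856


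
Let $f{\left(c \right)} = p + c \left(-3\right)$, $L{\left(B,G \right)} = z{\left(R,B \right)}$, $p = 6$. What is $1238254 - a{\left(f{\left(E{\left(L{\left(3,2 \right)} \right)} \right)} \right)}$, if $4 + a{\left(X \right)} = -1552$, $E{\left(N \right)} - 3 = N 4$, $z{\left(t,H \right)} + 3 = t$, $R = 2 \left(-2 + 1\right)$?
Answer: $1239810$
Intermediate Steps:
$R = -2$ ($R = 2 \left(-1\right) = -2$)
$z{\left(t,H \right)} = -3 + t$
$L{\left(B,G \right)} = -5$ ($L{\left(B,G \right)} = -3 - 2 = -5$)
$E{\left(N \right)} = 3 + 4 N$ ($E{\left(N \right)} = 3 + N 4 = 3 + 4 N$)
$f{\left(c \right)} = 6 - 3 c$ ($f{\left(c \right)} = 6 + c \left(-3\right) = 6 - 3 c$)
$a{\left(X \right)} = -1556$ ($a{\left(X \right)} = -4 - 1552 = -1556$)
$1238254 - a{\left(f{\left(E{\left(L{\left(3,2 \right)} \right)} \right)} \right)} = 1238254 - -1556 = 1238254 + 1556 = 1239810$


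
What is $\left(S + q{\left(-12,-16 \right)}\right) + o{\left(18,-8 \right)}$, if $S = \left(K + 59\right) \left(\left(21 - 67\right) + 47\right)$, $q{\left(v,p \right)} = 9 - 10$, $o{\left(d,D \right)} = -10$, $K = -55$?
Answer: $-7$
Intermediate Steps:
$q{\left(v,p \right)} = -1$ ($q{\left(v,p \right)} = 9 - 10 = -1$)
$S = 4$ ($S = \left(-55 + 59\right) \left(\left(21 - 67\right) + 47\right) = 4 \left(-46 + 47\right) = 4 \cdot 1 = 4$)
$\left(S + q{\left(-12,-16 \right)}\right) + o{\left(18,-8 \right)} = \left(4 - 1\right) - 10 = 3 - 10 = -7$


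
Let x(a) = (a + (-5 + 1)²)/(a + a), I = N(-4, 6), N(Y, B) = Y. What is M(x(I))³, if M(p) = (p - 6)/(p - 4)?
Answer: 3375/1331 ≈ 2.5357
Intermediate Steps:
I = -4
x(a) = (16 + a)/(2*a) (x(a) = (a + (-4)²)/((2*a)) = (a + 16)*(1/(2*a)) = (16 + a)*(1/(2*a)) = (16 + a)/(2*a))
M(p) = (-6 + p)/(-4 + p)
M(x(I))³ = ((-6 + (½)*(16 - 4)/(-4))/(-4 + (½)*(16 - 4)/(-4)))³ = ((-6 + (½)*(-¼)*12)/(-4 + (½)*(-¼)*12))³ = ((-6 - 3/2)/(-4 - 3/2))³ = (-15/2/(-11/2))³ = (-2/11*(-15/2))³ = (15/11)³ = 3375/1331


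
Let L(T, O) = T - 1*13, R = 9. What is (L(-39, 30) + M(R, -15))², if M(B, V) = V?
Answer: 4489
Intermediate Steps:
L(T, O) = -13 + T (L(T, O) = T - 13 = -13 + T)
(L(-39, 30) + M(R, -15))² = ((-13 - 39) - 15)² = (-52 - 15)² = (-67)² = 4489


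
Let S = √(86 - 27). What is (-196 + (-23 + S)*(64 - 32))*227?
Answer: -211564 + 7264*√59 ≈ -1.5577e+5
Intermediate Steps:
S = √59 ≈ 7.6811
(-196 + (-23 + S)*(64 - 32))*227 = (-196 + (-23 + √59)*(64 - 32))*227 = (-196 + (-23 + √59)*32)*227 = (-196 + (-736 + 32*√59))*227 = (-932 + 32*√59)*227 = -211564 + 7264*√59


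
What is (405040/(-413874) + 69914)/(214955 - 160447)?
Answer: 7233795449/5639860998 ≈ 1.2826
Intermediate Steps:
(405040/(-413874) + 69914)/(214955 - 160447) = (405040*(-1/413874) + 69914)/54508 = (-202520/206937 + 69914)*(1/54508) = (14467590898/206937)*(1/54508) = 7233795449/5639860998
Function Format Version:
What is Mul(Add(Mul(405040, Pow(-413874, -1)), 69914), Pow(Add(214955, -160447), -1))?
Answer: Rational(7233795449, 5639860998) ≈ 1.2826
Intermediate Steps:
Mul(Add(Mul(405040, Pow(-413874, -1)), 69914), Pow(Add(214955, -160447), -1)) = Mul(Add(Mul(405040, Rational(-1, 413874)), 69914), Pow(54508, -1)) = Mul(Add(Rational(-202520, 206937), 69914), Rational(1, 54508)) = Mul(Rational(14467590898, 206937), Rational(1, 54508)) = Rational(7233795449, 5639860998)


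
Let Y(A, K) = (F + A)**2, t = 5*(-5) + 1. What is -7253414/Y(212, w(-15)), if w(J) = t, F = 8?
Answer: -3626707/24200 ≈ -149.86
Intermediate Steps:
t = -24 (t = -25 + 1 = -24)
w(J) = -24
Y(A, K) = (8 + A)**2
-7253414/Y(212, w(-15)) = -7253414/(8 + 212)**2 = -7253414/(220**2) = -7253414/48400 = -7253414*1/48400 = -3626707/24200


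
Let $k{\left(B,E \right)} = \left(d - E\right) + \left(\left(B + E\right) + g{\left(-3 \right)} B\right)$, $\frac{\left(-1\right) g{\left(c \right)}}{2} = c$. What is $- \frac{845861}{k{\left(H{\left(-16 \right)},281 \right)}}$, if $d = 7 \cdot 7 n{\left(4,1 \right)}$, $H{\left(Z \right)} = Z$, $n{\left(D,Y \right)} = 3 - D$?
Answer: $\frac{845861}{161} \approx 5253.8$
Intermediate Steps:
$g{\left(c \right)} = - 2 c$
$d = -49$ ($d = 7 \cdot 7 \left(3 - 4\right) = 49 \left(3 - 4\right) = 49 \left(-1\right) = -49$)
$k{\left(B,E \right)} = -49 + 7 B$ ($k{\left(B,E \right)} = \left(-49 - E\right) + \left(\left(B + E\right) + \left(-2\right) \left(-3\right) B\right) = \left(-49 - E\right) + \left(\left(B + E\right) + 6 B\right) = \left(-49 - E\right) + \left(E + 7 B\right) = -49 + 7 B$)
$- \frac{845861}{k{\left(H{\left(-16 \right)},281 \right)}} = - \frac{845861}{-49 + 7 \left(-16\right)} = - \frac{845861}{-49 - 112} = - \frac{845861}{-161} = \left(-845861\right) \left(- \frac{1}{161}\right) = \frac{845861}{161}$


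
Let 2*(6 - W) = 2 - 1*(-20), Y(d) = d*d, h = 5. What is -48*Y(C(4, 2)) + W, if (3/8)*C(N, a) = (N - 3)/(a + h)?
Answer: -1759/147 ≈ -11.966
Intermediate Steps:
C(N, a) = 8*(-3 + N)/(3*(5 + a)) (C(N, a) = 8*((N - 3)/(a + 5))/3 = 8*((-3 + N)/(5 + a))/3 = 8*(-3 + N)/(3*(5 + a)))
Y(d) = d²
W = -5 (W = 6 - (2 - 1*(-20))/2 = 6 - (2 + 20)/2 = 6 - ½*22 = 6 - 11 = -5)
-48*Y(C(4, 2)) + W = -48*64*(-3 + 4)²/(9*(5 + 2)²) - 5 = -48*((8/3)*1/7)² - 5 = -48*((8/3)*(⅐)*1)² - 5 = -48*(8/21)² - 5 = -48*64/441 - 5 = -1024/147 - 5 = -1759/147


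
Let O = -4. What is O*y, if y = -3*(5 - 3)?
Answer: 24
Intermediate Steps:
y = -6 (y = -3*2 = -6)
O*y = -4*(-6) = 24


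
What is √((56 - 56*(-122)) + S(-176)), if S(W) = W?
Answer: 2*√1678 ≈ 81.927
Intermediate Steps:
√((56 - 56*(-122)) + S(-176)) = √((56 - 56*(-122)) - 176) = √((56 + 6832) - 176) = √(6888 - 176) = √6712 = 2*√1678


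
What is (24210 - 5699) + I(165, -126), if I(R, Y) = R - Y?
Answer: 18802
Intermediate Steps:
(24210 - 5699) + I(165, -126) = (24210 - 5699) + (165 - 1*(-126)) = 18511 + (165 + 126) = 18511 + 291 = 18802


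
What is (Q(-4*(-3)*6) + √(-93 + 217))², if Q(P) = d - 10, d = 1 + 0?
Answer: 205 - 36*√31 ≈ 4.5605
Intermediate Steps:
d = 1
Q(P) = -9 (Q(P) = 1 - 10 = -9)
(Q(-4*(-3)*6) + √(-93 + 217))² = (-9 + √(-93 + 217))² = (-9 + √124)² = (-9 + 2*√31)²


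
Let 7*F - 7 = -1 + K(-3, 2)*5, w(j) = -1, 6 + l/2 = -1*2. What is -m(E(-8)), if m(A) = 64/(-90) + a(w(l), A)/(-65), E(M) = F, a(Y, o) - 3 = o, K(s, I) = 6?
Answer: 685/819 ≈ 0.83639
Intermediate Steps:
l = -16 (l = -12 + 2*(-1*2) = -12 + 2*(-2) = -12 - 4 = -16)
a(Y, o) = 3 + o
F = 36/7 (F = 1 + (-1 + 6*5)/7 = 1 + (-1 + 30)/7 = 1 + (⅐)*29 = 1 + 29/7 = 36/7 ≈ 5.1429)
E(M) = 36/7
m(A) = -443/585 - A/65 (m(A) = 64/(-90) + (3 + A)/(-65) = 64*(-1/90) + (3 + A)*(-1/65) = -32/45 + (-3/65 - A/65) = -443/585 - A/65)
-m(E(-8)) = -(-443/585 - 1/65*36/7) = -(-443/585 - 36/455) = -1*(-685/819) = 685/819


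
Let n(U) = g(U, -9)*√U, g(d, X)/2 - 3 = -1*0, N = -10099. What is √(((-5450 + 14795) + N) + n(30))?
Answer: √(-754 + 6*√30) ≈ 26.854*I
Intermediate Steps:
g(d, X) = 6 (g(d, X) = 6 + 2*(-1*0) = 6 + 2*0 = 6 + 0 = 6)
n(U) = 6*√U
√(((-5450 + 14795) + N) + n(30)) = √(((-5450 + 14795) - 10099) + 6*√30) = √((9345 - 10099) + 6*√30) = √(-754 + 6*√30)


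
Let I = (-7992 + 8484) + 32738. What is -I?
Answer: -33230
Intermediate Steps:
I = 33230 (I = 492 + 32738 = 33230)
-I = -1*33230 = -33230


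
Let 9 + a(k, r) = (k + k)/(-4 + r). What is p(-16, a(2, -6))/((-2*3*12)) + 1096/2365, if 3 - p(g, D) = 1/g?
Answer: 1146707/2724480 ≈ 0.42089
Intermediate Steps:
a(k, r) = -9 + 2*k/(-4 + r) (a(k, r) = -9 + (k + k)/(-4 + r) = -9 + (2*k)/(-4 + r) = -9 + 2*k/(-4 + r))
p(g, D) = 3 - 1/g
p(-16, a(2, -6))/((-2*3*12)) + 1096/2365 = (3 - 1/(-16))/((-2*3*12)) + 1096/2365 = (3 - 1*(-1/16))/((-6*12)) + 1096*(1/2365) = (3 + 1/16)/(-72) + 1096/2365 = (49/16)*(-1/72) + 1096/2365 = -49/1152 + 1096/2365 = 1146707/2724480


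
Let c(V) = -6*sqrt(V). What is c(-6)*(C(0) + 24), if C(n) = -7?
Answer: -102*I*sqrt(6) ≈ -249.85*I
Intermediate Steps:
c(-6)*(C(0) + 24) = (-6*I*sqrt(6))*(-7 + 24) = -6*I*sqrt(6)*17 = -102*I*sqrt(6)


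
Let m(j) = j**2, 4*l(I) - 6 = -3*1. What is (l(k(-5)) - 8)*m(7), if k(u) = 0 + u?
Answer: -1421/4 ≈ -355.25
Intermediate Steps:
k(u) = u
l(I) = 3/4 (l(I) = 3/2 + (-3*1)/4 = 3/2 + (1/4)*(-3) = 3/2 - 3/4 = 3/4)
(l(k(-5)) - 8)*m(7) = (3/4 - 8)*7**2 = -29/4*49 = -1421/4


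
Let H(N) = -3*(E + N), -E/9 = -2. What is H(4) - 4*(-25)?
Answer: 34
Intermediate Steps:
E = 18 (E = -9*(-2) = 18)
H(N) = -54 - 3*N (H(N) = -3*(18 + N) = -54 - 3*N)
H(4) - 4*(-25) = (-54 - 3*4) - 4*(-25) = (-54 - 12) + 100 = -66 + 100 = 34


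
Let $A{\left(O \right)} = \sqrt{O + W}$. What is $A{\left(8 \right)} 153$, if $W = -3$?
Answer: $153 \sqrt{5} \approx 342.12$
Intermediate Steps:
$A{\left(O \right)} = \sqrt{-3 + O}$ ($A{\left(O \right)} = \sqrt{O - 3} = \sqrt{-3 + O}$)
$A{\left(8 \right)} 153 = \sqrt{-3 + 8} \cdot 153 = \sqrt{5} \cdot 153 = 153 \sqrt{5}$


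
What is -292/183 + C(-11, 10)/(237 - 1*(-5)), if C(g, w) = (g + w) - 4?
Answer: -71579/44286 ≈ -1.6163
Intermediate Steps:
C(g, w) = -4 + g + w
-292/183 + C(-11, 10)/(237 - 1*(-5)) = -292/183 + (-4 - 11 + 10)/(237 - 1*(-5)) = -292*1/183 - 5/(237 + 5) = -292/183 - 5/242 = -71579/44286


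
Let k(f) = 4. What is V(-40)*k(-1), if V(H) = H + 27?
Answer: -52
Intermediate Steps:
V(H) = 27 + H
V(-40)*k(-1) = (27 - 40)*4 = -13*4 = -52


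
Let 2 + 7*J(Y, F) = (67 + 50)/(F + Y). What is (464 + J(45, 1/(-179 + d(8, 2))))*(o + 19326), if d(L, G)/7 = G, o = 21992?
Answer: 498245684331/25984 ≈ 1.9175e+7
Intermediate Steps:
d(L, G) = 7*G
J(Y, F) = -2/7 + 117/(7*(F + Y)) (J(Y, F) = -2/7 + ((67 + 50)/(F + Y))/7 = -2/7 + (117/(F + Y))/7 = -2/7 + 117/(7*(F + Y)))
(464 + J(45, 1/(-179 + d(8, 2))))*(o + 19326) = (464 + (117 - 2/(-179 + 7*2) - 2*45)/(7*(1/(-179 + 7*2) + 45)))*(21992 + 19326) = (464 + (117 - 2/(-179 + 14) - 90)/(7*(1/(-179 + 14) + 45)))*41318 = (464 + (117 - 2/(-165) - 90)/(7*(1/(-165) + 45)))*41318 = (464 + (117 - 2*(-1/165) - 90)/(7*(-1/165 + 45)))*41318 = (464 + (117 + 2/165 - 90)/(7*(7424/165)))*41318 = (464 + (⅐)*(165/7424)*(4457/165))*41318 = (464 + 4457/51968)*41318 = (24117609/51968)*41318 = 498245684331/25984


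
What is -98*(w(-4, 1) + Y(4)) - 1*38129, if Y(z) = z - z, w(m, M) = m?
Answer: -37737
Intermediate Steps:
Y(z) = 0
-98*(w(-4, 1) + Y(4)) - 1*38129 = -98*(-4 + 0) - 1*38129 = -98*(-4) - 38129 = 392 - 38129 = -37737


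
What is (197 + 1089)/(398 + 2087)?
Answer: 1286/2485 ≈ 0.51750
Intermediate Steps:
(197 + 1089)/(398 + 2087) = 1286/2485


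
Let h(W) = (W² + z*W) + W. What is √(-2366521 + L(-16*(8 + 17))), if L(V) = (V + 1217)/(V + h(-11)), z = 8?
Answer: I*√37570921710/126 ≈ 1538.4*I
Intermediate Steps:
h(W) = W² + 9*W (h(W) = (W² + 8*W) + W = W² + 9*W)
L(V) = (1217 + V)/(22 + V) (L(V) = (V + 1217)/(V - 11*(9 - 11)) = (1217 + V)/(V - 11*(-2)) = (1217 + V)/(V + 22) = (1217 + V)/(22 + V))
√(-2366521 + L(-16*(8 + 17))) = √(-2366521 + (1217 - 16*(8 + 17))/(22 - 16*(8 + 17))) = √(-2366521 + (1217 - 16*25)/(22 - 16*25)) = √(-2366521 + (1217 - 400)/(22 - 400)) = √(-2366521 + 817/(-378)) = √(-2366521 - 1/378*817) = √(-2366521 - 817/378) = √(-894545755/378) = I*√37570921710/126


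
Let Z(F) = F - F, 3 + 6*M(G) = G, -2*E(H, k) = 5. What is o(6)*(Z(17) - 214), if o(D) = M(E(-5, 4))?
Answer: 1177/6 ≈ 196.17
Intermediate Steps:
E(H, k) = -5/2 (E(H, k) = -½*5 = -5/2)
M(G) = -½ + G/6
Z(F) = 0
o(D) = -11/12 (o(D) = -½ + (⅙)*(-5/2) = -½ - 5/12 = -11/12)
o(6)*(Z(17) - 214) = -11*(0 - 214)/12 = -11/12*(-214) = 1177/6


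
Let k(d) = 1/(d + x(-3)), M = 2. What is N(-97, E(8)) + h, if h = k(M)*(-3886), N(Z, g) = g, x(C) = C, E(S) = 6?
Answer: 3892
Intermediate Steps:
k(d) = 1/(-3 + d) (k(d) = 1/(d - 3) = 1/(-3 + d))
h = 3886 (h = -3886/(-3 + 2) = -3886/(-1) = -1*(-3886) = 3886)
N(-97, E(8)) + h = 6 + 3886 = 3892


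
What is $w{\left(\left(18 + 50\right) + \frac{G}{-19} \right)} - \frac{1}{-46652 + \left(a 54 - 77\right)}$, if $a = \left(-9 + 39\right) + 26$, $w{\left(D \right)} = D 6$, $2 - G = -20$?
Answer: $\frac{333032119}{830395} \approx 401.05$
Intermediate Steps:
$G = 22$ ($G = 2 - -20 = 2 + 20 = 22$)
$w{\left(D \right)} = 6 D$
$a = 56$ ($a = 30 + 26 = 56$)
$w{\left(\left(18 + 50\right) + \frac{G}{-19} \right)} - \frac{1}{-46652 + \left(a 54 - 77\right)} = 6 \left(\left(18 + 50\right) + \frac{22}{-19}\right) - \frac{1}{-46652 + \left(56 \cdot 54 - 77\right)} = 6 \left(68 + 22 \left(- \frac{1}{19}\right)\right) - \frac{1}{-46652 + \left(3024 - 77\right)} = 6 \left(68 - \frac{22}{19}\right) - \frac{1}{-46652 + 2947} = 6 \cdot \frac{1270}{19} - \frac{1}{-43705} = \frac{7620}{19} - - \frac{1}{43705} = \frac{7620}{19} + \frac{1}{43705} = \frac{333032119}{830395}$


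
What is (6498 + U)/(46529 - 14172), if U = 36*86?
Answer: 738/2489 ≈ 0.29650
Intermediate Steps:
U = 3096
(6498 + U)/(46529 - 14172) = (6498 + 3096)/(46529 - 14172) = 9594/32357 = 9594*(1/32357) = 738/2489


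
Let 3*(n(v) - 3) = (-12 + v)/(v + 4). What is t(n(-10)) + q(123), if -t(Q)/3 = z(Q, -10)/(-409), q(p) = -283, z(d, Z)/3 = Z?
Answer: -115837/409 ≈ -283.22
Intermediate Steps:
z(d, Z) = 3*Z
n(v) = 3 + (-12 + v)/(3*(4 + v)) (n(v) = 3 + ((-12 + v)/(v + 4))/3 = 3 + ((-12 + v)/(4 + v))/3 = 3 + (-12 + v)/(3*(4 + v)))
t(Q) = -90/409 (t(Q) = -3*3*(-10)/(-409) = -(-90)*(-1)/409 = -3*30/409 = -90/409)
t(n(-10)) + q(123) = -90/409 - 283 = -115837/409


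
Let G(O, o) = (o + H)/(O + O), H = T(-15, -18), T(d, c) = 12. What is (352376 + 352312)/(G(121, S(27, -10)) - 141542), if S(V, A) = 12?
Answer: -42633624/8563285 ≈ -4.9787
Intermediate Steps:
H = 12
G(O, o) = (12 + o)/(2*O) (G(O, o) = (o + 12)/(O + O) = (12 + o)/((2*O)) = (12 + o)*(1/(2*O)) = (12 + o)/(2*O))
(352376 + 352312)/(G(121, S(27, -10)) - 141542) = (352376 + 352312)/((1/2)*(12 + 12)/121 - 141542) = 704688/((1/2)*(1/121)*24 - 141542) = 704688/(12/121 - 141542) = 704688/(-17126570/121) = 704688*(-121/17126570) = -42633624/8563285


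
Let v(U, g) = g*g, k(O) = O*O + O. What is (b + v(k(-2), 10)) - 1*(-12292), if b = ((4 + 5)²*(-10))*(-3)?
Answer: 14822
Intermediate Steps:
k(O) = O + O² (k(O) = O² + O = O + O²)
v(U, g) = g²
b = 2430 (b = (9²*(-10))*(-3) = (81*(-10))*(-3) = -810*(-3) = 2430)
(b + v(k(-2), 10)) - 1*(-12292) = (2430 + 10²) - 1*(-12292) = (2430 + 100) + 12292 = 2530 + 12292 = 14822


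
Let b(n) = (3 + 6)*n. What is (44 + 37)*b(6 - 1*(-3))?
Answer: 6561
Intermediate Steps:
b(n) = 9*n
(44 + 37)*b(6 - 1*(-3)) = (44 + 37)*(9*(6 - 1*(-3))) = 81*(9*(6 + 3)) = 81*(9*9) = 81*81 = 6561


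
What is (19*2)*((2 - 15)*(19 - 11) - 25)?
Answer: -4902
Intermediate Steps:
(19*2)*((2 - 15)*(19 - 11) - 25) = 38*(-13*8 - 25) = 38*(-104 - 25) = 38*(-129) = -4902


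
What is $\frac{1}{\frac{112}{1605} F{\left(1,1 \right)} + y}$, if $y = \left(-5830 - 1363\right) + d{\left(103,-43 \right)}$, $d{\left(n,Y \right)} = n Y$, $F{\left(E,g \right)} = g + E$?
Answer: $- \frac{1605}{18653086} \approx -8.6045 \cdot 10^{-5}$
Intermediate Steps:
$F{\left(E,g \right)} = E + g$
$d{\left(n,Y \right)} = Y n$
$y = -11622$ ($y = \left(-5830 - 1363\right) - 4429 = -7193 - 4429 = -11622$)
$\frac{1}{\frac{112}{1605} F{\left(1,1 \right)} + y} = \frac{1}{\frac{112}{1605} \left(1 + 1\right) - 11622} = \frac{1}{112 \cdot \frac{1}{1605} \cdot 2 - 11622} = \frac{1}{\frac{112}{1605} \cdot 2 - 11622} = \frac{1}{\frac{224}{1605} - 11622} = \frac{1}{- \frac{18653086}{1605}} = - \frac{1605}{18653086}$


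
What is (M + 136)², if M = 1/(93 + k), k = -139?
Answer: 39125025/2116 ≈ 18490.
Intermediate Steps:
M = -1/46 (M = 1/(93 - 139) = 1/(-46) = -1/46 ≈ -0.021739)
(M + 136)² = (-1/46 + 136)² = (6255/46)² = 39125025/2116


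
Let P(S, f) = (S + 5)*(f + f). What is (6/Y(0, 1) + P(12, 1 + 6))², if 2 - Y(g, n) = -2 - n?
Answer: 1430416/25 ≈ 57217.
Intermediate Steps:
Y(g, n) = 4 + n (Y(g, n) = 2 - (-2 - n) = 2 + (2 + n) = 4 + n)
P(S, f) = 2*f*(5 + S) (P(S, f) = (5 + S)*(2*f) = 2*f*(5 + S))
(6/Y(0, 1) + P(12, 1 + 6))² = (6/(4 + 1) + 2*(1 + 6)*(5 + 12))² = (6/5 + 2*7*17)² = (6*(⅕) + 238)² = (6/5 + 238)² = (1196/5)² = 1430416/25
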